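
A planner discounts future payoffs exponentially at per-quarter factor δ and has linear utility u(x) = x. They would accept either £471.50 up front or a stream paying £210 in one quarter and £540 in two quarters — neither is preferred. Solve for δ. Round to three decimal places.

The stream is worth 210δ + 540δ² today, so 210δ + 540δ² = 471.50.
Rearranged: 540δ² + 210δ − 471.50 = 0.
δ = (−210 + √(210² + 4·540·471.50)) / (2·540) = (−210 + √1062540.00) / 1080 ≈ 0.760.

δ ≈ 0.760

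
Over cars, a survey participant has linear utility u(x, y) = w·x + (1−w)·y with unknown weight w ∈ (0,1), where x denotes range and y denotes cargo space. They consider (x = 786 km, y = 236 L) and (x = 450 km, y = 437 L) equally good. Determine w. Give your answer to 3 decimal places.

u(786,236) = u(450,437) means w·786 + (1−w)·236 = w·450 + (1−w)·437.
Collecting terms: w·336 = (1−w)·201.
The marginal rate of substitution is 201/336, so w = 201/(336+201) = 0.374.

w = 0.374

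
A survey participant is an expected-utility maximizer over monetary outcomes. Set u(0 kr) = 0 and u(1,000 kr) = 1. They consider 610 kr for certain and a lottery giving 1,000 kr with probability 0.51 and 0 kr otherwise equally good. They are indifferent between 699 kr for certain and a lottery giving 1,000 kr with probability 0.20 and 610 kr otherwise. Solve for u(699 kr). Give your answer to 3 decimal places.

The first gamble pins u(610 kr): it must equal 0.51·1 + 0.49·0 = 0.51.
The second indifference gives u(699 kr) = 0.20·u(1,000 kr) + 0.80·u(610 kr) = 0.20·1.00 + 0.80·0.51 = 0.6080.

0.608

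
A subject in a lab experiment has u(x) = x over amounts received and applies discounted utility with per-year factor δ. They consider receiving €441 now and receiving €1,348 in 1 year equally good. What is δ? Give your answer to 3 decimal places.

The payoff in 1 year is discounted by δ, so u(441) = δ·u(1348) and δ = u(441)/u(1348).
With u(x) = x: δ = 441/1348 = 0.32715.

δ ≈ 0.327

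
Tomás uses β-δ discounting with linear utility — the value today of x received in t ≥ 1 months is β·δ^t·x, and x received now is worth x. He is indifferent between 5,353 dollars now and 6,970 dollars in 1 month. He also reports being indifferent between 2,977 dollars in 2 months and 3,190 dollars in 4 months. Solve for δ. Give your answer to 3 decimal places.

The second indifference involves only future payoffs, so β cancels: β·δ^2·2977 = β·δ^4·3190, giving δ^2 = 2977/3190 = 0.93323, so δ = 0.96604.

δ ≈ 0.966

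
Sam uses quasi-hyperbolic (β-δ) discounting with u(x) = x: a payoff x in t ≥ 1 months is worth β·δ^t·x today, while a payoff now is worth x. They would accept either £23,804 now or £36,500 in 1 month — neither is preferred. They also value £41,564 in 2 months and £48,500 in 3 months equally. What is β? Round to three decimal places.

β ≈ 0.761

From the later pair, β·δ^2·41564 = β·δ^3·48500; dividing through, δ = 41564/48500 = 0.85699.
Substituting δ into 23804 = β·δ·36500: β = 23804/(31280.124) ≈ 0.761.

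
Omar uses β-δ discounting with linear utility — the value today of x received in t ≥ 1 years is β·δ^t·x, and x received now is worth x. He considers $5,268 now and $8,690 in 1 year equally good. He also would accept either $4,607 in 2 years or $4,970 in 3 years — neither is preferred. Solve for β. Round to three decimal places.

From the later pair, β·δ^2·4607 = β·δ^3·4970; dividing through, δ = 4607/4970 = 0.92696.
The first indifference: 5268 = β·δ·8690, so β = 5268/(δ·8690) = 5268/(0.92696·8690) ≈ 0.654.

β ≈ 0.654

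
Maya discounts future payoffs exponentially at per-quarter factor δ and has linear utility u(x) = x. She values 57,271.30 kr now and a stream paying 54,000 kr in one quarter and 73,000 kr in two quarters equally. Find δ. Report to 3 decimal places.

δ ≈ 0.590

Equating present values: 57271.30 = 54000δ + 73000δ².
So 73000δ² + 54000δ − 57271.30 = 0.
The positive root is δ = [−54000 + √(54000² + 4·73000·57271.30)] / (2·73000) = (−54000 + 140140.000)/146000 ≈ 0.590.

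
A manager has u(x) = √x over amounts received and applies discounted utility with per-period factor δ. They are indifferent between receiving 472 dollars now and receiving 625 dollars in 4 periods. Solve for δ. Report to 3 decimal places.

The payoff in 4 periods is discounted by δ^4, so u(472) = δ^4·u(625) and δ^4 = u(472)/u(625).
With u(x) = √x: δ^4 = √472/√625 = √(472/625) = 0.86902.
Hence δ = (0.86902)^(1/4) = 0.96551.

δ ≈ 0.966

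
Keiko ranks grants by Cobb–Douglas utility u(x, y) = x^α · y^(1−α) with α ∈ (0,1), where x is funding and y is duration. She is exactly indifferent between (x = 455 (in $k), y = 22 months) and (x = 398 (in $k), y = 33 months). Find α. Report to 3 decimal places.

Indifference: 455^α · 22^(1−α) = 398^α · 33^(1−α).
Rearrange to (455/398)^α = (33/22)^(1−α) and take logs: α·0.133845 = (1−α)·0.405465.
So α/(1−α) = (0.405465)/(0.133845) = 3.029362, and α = 3.029362/4.029362 ≈ 0.752.

α ≈ 0.752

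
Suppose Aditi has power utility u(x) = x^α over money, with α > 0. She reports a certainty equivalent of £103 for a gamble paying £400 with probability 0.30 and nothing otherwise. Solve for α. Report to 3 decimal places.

EU(lottery) = 0.30·400^α + 0.70·0 = 0.30·400^α.
Equating: 103^α = 0.30·400^α, i.e. 0.2575^α = 0.30.
Take logs: α = ln 0.30 / ln(103/400) ≈ 0.88740.

α ≈ 0.887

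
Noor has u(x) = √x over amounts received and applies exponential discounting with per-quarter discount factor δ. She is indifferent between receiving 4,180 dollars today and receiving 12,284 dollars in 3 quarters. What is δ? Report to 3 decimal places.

δ ≈ 0.836

Indifference means u(4180) = δ^3 · u(12284), so δ^3 = u(4180)/u(12284).
With u(x) = √x: δ^3 = √4180/√12284 = √(4180/12284) = 0.58334.
Taking the cube root: δ = 0.58334^(1/3) ≈ 0.836.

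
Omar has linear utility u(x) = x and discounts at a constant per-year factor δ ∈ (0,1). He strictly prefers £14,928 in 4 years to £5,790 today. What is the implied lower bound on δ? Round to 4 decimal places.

The preference means 5790 < δ^4·14928.
So δ^4 > 5790/14928 = 0.38786; taking the 4th root of both positive sides preserves the inequality.
δ > (5790/14928)^(1/4) ≈ 0.7892.

δ > 0.7892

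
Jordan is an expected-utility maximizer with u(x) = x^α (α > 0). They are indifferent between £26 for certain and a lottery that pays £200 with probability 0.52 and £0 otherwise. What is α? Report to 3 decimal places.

α ≈ 0.321

Since u(0) = 0, the lottery's EU is 0.52·200^α.
Indifference: 26^α = 0.52·200^α, so (26/200)^α = 0.52.
α = ln(0.52) / ln(26/200) = -0.653926/-2.040221 ≈ 0.321.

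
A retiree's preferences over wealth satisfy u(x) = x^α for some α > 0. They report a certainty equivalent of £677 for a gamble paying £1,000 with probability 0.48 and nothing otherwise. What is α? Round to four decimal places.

Since u(0) = 0, the lottery's EU is 0.48·1000^α.
Setting u(677) equal to that: 677^α = 0.48·1000^α ⇒ (677/1000)^α = 0.48.
Taking logs: α·ln(677/1000) = ln(0.48), so α = -0.7339692 / -0.3900840 ≈ 1.8816.

α ≈ 1.8816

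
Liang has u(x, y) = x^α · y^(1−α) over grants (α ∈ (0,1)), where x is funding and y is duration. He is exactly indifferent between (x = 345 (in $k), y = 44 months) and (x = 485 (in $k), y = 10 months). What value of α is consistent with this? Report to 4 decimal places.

Set the two utilities equal: 345^α·44^(1−α) = 485^α·10^(1−α).
Rearrange to (345/485)^α = (10/44)^(1−α) and take logs: α·-0.3406045 = (1−α)·-1.4816045.
So α/(1−α) = (-1.4816045)/(-0.3406045) = 4.3499264, and α = 4.3499264/5.3499264 ≈ 0.8131.

α ≈ 0.8131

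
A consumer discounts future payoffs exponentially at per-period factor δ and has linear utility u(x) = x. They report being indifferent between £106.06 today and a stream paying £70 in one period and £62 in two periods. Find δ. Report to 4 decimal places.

Present value of the stream is 70·δ + 62·δ². Indifference gives 70δ + 62δ² = 106.06.
So 62δ² + 70δ − 106.06 = 0.
By the quadratic formula (taking the positive root), δ = (−70 + √31202.88) / 124 ≈ 0.8600.

δ ≈ 0.8600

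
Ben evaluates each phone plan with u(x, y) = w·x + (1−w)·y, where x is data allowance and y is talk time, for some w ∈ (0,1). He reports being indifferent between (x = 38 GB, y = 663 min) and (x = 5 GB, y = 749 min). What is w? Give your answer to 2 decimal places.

w = 0.72

u(38,663) = u(5,749) means w·38 + (1−w)·663 = w·5 + (1−w)·749.
Collecting terms: w·33 = (1−w)·86.
Hence w = 86/(33+86) = 86/119 = 0.72.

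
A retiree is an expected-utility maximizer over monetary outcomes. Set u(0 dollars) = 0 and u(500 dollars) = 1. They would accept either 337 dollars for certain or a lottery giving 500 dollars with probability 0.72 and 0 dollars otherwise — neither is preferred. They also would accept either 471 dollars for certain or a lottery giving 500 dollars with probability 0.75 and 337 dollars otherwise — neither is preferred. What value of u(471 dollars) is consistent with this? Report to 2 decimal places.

First, u(337 dollars) = 0.72·u(500 dollars) + 0.28·u(0 dollars) = 0.72.
Then u(471 dollars) = 0.75·u(500 dollars) + 0.25·u(337 dollars) = 0.75·1.00 + 0.25·0.72 = 0.9300.

0.93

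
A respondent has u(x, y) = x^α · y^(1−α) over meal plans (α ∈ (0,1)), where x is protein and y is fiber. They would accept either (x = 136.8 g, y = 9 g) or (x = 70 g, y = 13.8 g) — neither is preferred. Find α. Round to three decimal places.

α ≈ 0.389

Set the two utilities equal: 136.8^α·9^(1−α) = 70^α·13.8^(1−α).
Rearrange to (136.8/70)^α = (13.8/9)^(1−α) and take logs: α·0.670025 = (1−α)·0.427444.
Thus α·(1.097469) = 0.427444, so α = 0.427444/1.097469 ≈ 0.389.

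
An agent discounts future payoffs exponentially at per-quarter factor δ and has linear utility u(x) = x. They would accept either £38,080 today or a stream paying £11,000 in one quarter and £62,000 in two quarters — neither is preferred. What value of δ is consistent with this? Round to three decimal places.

δ ≈ 0.700

Equating present values: 38080 = 11000δ + 62000δ².
So 62000δ² + 11000δ − 38080 = 0.
The positive root is δ = [−11000 + √(11000² + 4·62000·38080)] / (2·62000) = (−11000 + 97800.000)/124000 ≈ 0.700.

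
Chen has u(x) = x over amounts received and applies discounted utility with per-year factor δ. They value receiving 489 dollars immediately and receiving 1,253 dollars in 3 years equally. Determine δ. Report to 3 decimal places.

Indifference means u(489) = δ^3 · u(1253), so δ^3 = u(489)/u(1253).
With u(x) = x: δ^3 = 489/1253 = 0.39026.
So δ = 0.39026^(1/3) ≈ 0.731.

δ ≈ 0.731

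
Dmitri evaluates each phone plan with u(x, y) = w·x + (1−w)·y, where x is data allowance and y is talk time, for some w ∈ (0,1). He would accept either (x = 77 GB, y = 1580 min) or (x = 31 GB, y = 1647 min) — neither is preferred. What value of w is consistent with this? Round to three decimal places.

u(77,1580) = u(31,1647) means w·77 + (1−w)·1580 = w·31 + (1−w)·1647.
Collecting terms: w·46 = (1−w)·67.
So w/(1−w) = 67/46 = 1.4565, giving w = 67/(46+67) = 0.593.

w = 0.593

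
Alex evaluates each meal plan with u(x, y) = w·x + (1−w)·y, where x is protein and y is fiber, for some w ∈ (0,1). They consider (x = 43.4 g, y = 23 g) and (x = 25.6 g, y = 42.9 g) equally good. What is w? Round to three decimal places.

Equating utilities: w·43.4 + (1−w)·23 = w·25.6 + (1−w)·42.9.
Rearranging, 17.8·w − 19.9·(1−w) = 0.
Hence w = 19.9/(17.8+19.9) = 19.9/37.7 = 0.528.

w = 0.528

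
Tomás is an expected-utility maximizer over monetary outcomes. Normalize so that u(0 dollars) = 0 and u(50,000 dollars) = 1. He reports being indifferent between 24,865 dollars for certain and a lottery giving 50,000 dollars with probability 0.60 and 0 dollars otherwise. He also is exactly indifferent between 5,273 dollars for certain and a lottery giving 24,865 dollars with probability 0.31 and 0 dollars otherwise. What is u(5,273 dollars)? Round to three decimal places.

The first gamble pins u(24,865 dollars): it must equal 0.60·1 + 0.40·0 = 0.60.
Then u(5,273 dollars) = 0.31·u(24,865 dollars) + 0.69·u(0 dollars) = 0.31·0.60 + 0.69·0.00 = 0.1860.

0.186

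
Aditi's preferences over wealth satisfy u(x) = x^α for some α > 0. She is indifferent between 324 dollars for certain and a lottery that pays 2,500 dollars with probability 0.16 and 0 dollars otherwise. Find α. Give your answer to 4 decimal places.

α ≈ 0.8969

Since u(0) = 0, the lottery's EU is 0.16·2500^α.
Indifference: 324^α = 0.16·2500^α, so (324/2500)^α = 0.16.
Taking logs: α·ln(324/2500) = ln(0.16), so α = -1.8325815 / -2.0433025 ≈ 0.8969.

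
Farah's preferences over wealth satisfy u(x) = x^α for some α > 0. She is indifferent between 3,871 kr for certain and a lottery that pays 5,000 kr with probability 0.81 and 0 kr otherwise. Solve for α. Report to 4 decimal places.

α ≈ 0.8234

EU(lottery) = 0.81·5000^α + 0.19·0 = 0.81·5000^α.
Equating: 3871^α = 0.81·5000^α, i.e. 0.7742^α = 0.81.
Take logs: α = ln 0.81 / ln(3871/5000) ≈ 0.823370.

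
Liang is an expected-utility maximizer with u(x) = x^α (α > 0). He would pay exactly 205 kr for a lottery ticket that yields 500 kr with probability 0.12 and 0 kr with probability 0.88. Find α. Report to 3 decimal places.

EU(lottery) = 0.12·500^α + 0.88·0 = 0.12·500^α.
Equating: 205^α = 0.12·500^α, i.e. 0.4100^α = 0.12.
α = ln(0.12) / ln(205/500) = -2.120264/-0.891598 ≈ 2.378.

α ≈ 2.378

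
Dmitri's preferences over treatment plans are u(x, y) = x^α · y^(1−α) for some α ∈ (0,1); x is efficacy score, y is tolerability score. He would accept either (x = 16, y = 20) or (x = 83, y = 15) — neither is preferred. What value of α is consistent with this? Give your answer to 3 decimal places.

α ≈ 0.149

The Cobb–Douglas utilities coincide, so 16^α·20^(1−α) = 83^α·15^(1−α).
Taking logs: α·ln 16 + (1−α)·ln 20 = α·ln 83 + (1−α)·ln 15, i.e. α·-1.646252 = (1−α)·-0.287682.
With A = -1.646252 and B = -0.287682: α·A = (1−α)·B, so α = B/(A+B) = -0.287682/-1.933934 ≈ 0.149.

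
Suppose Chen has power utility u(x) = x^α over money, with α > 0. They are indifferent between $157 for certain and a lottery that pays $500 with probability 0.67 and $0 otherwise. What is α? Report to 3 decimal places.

α ≈ 0.346

Since u(0) = 0, the lottery's EU is 0.67·500^α.
Setting u(157) equal to that: 157^α = 0.67·500^α ⇒ (157/500)^α = 0.67.
Take logs: α = ln 0.67 / ln(157/500) ≈ 0.34573.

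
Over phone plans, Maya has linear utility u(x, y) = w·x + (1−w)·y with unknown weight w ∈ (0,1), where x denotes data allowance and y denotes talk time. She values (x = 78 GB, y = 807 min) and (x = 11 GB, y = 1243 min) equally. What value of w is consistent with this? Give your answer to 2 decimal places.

w = 0.87

Equating utilities: w·78 + (1−w)·807 = w·11 + (1−w)·1243.
w·(78−11) = (1−w)·(1243−807), i.e. w·67 = (1−w)·436.
Hence w = 436/(67+436) = 436/503 = 0.87.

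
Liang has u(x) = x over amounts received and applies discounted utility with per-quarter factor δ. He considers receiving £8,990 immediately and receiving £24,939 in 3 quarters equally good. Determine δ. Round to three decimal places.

Indifference means u(8990) = δ^3 · u(24939), so δ^3 = u(8990)/u(24939).
With u(x) = x: δ^3 = 8990/24939 = 0.36048.
Hence δ = (0.36048)^(1/3) = 0.71169.

δ ≈ 0.712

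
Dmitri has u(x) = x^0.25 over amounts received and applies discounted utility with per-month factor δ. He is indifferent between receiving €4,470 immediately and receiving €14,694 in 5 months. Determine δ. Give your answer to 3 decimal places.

Indifference means u(4470) = δ^5 · u(14694), so δ^5 = u(4470)/u(14694).
Since u(x) = x^0.25, δ^5 = (4470/14694)^0.25 = 0.30421^0.25 = 0.74266.
So δ = 0.74266^(1/5) ≈ 0.942.

δ ≈ 0.942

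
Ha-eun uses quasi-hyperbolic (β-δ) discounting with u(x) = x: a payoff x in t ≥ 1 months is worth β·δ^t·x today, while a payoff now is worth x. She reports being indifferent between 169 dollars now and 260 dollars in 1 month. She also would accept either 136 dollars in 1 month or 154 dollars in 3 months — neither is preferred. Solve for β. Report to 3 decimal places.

β ≈ 0.692

Both payoffs in the second observation are in the future, so β drops out: δ^1·136 = δ^3·154 ⇒ δ^2 = 136/154 = 0.88312, so δ = 0.93974.
The first indifference: 169 = β·δ·260, so β = 169/(δ·260) = 169/(0.93974·260) ≈ 0.692.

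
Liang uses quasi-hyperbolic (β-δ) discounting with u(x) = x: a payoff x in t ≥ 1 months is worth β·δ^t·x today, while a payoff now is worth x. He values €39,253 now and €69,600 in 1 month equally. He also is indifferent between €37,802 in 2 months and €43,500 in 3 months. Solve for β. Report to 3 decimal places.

The second indifference involves only future payoffs, so β cancels: β·δ^2·37802 = β·δ^3·43500, giving δ = 37802/43500 = 0.86901.
Substituting δ into 39253 = β·δ·69600: β = 39253/(60483.200) ≈ 0.649.

β ≈ 0.649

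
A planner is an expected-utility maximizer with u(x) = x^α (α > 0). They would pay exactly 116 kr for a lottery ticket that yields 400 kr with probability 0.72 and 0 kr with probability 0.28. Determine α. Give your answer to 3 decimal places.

α ≈ 0.265

The lottery's expected utility is 0.72·u(400) + 0.28·u(0) = 0.72·400^α (since u(0) = 0 for α > 0).
Equating: 116^α = 0.72·400^α, i.e. 0.2900^α = 0.72.
Taking logs: α·ln(116/400) = ln(0.72), so α = -0.328504 / -1.237874 ≈ 0.265.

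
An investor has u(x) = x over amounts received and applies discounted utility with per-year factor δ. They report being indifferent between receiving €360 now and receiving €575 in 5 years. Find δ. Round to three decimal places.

δ ≈ 0.911

Indifference means u(360) = δ^5 · u(575), so δ^5 = u(360)/u(575).
With u(x) = x: δ^5 = 360/575 = 0.62609.
Taking the 5th root: δ = 0.62609^(1/5) ≈ 0.911.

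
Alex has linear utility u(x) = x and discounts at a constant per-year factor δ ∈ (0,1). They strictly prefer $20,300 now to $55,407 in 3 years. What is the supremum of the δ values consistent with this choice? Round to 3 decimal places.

Under u(x) = x this choice says 20300 > δ^3·55407.
Hence δ^3 < 20300/55407 = 0.36638, and x ↦ x^(1/3) is increasing on (0,∞).
δ < 0.36638^(1/3) = 0.716.

δ < 0.716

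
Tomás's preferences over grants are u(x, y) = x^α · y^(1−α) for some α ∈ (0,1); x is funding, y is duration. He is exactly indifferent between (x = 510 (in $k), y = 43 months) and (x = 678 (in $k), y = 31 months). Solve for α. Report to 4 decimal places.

Indifference: 510^α · 43^(1−α) = 678^α · 31^(1−α).
Rearrange to (510/678)^α = (31/43)^(1−α) and take logs: α·-0.2847366 = (1−α)·-0.3272129.
So α/(1−α) = (-0.3272129)/(-0.2847366) = 1.1491775, and α = 1.1491775/2.1491775 ≈ 0.5347.

α ≈ 0.5347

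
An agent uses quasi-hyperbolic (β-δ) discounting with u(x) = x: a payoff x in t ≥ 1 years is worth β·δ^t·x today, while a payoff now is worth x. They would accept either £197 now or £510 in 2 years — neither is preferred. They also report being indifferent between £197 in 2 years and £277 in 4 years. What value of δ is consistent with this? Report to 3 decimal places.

δ ≈ 0.843

From the later pair, β·δ^2·197 = β·δ^4·277; dividing through, δ^2 = 197/277 = 0.71119, so δ = 0.84332.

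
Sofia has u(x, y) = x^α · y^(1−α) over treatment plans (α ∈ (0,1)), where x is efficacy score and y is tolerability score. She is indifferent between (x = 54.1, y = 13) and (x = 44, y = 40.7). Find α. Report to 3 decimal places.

α ≈ 0.847

The Cobb–Douglas utilities coincide, so 54.1^α·13^(1−α) = 44^α·40.7^(1−α).
Taking logs: α·ln 54.1 + (1−α)·ln 13 = α·ln 44 + (1−α)·ln 40.7, i.e. α·0.206645 = (1−α)·1.141279.
With A = 0.206645 and B = 1.141279: α·A = (1−α)·B, so α = B/(A+B) = 1.141279/1.347924 ≈ 0.847.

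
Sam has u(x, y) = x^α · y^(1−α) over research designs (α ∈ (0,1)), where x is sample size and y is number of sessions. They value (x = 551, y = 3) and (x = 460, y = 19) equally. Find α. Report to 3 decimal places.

α ≈ 0.911

Indifference: 551^α · 3^(1−α) = 460^α · 19^(1−α).
Taking logs: α·ln 551 + (1−α)·ln 3 = α·ln 460 + (1−α)·ln 19, i.e. α·0.180508 = (1−α)·1.845827.
Thus α·(2.026335) = 1.845827, so α = 1.845827/2.026335 ≈ 0.911.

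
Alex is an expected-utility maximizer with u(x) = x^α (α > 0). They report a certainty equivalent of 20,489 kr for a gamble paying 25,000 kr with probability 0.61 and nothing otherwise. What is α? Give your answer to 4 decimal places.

α ≈ 2.4841

Since u(0) = 0, the lottery's EU is 0.61·25000^α.
Indifference: 20489^α = 0.61·25000^α, so (20489/25000)^α = 0.61.
Take logs: α = ln 0.61 / ln(20489/25000) ≈ 2.484055.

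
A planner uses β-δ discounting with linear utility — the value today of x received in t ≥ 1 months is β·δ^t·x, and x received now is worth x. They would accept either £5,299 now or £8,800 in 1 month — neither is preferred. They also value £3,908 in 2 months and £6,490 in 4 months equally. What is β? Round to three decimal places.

From the later pair, β·δ^2·3908 = β·δ^4·6490; dividing through, δ^2 = 3908/6490 = 0.60216, so δ = 0.77599.
The first indifference: 5299 = β·δ·8800, so β = 5299/(δ·8800) = 5299/(0.77599·8800) ≈ 0.776.

β ≈ 0.776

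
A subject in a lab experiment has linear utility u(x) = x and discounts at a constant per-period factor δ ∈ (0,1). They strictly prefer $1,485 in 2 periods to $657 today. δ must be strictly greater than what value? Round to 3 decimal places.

The preference means 657 < δ^2·1485.
Dividing by 1485: δ^2 > 0.44242. Both sides are positive, so the square root keeps the direction.
δ > (657/1485)^(1/2) ≈ 0.665.

δ > 0.665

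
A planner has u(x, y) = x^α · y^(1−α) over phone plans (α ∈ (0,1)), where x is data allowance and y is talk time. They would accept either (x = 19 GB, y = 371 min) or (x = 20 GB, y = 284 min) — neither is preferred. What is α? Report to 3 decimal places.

The Cobb–Douglas utilities coincide, so 19^α·371^(1−α) = 20^α·284^(1−α).
Rearrange to (19/20)^α = (284/371)^(1−α) and take logs: α·-0.051293 = (1−α)·-0.267228.
So α/(1−α) = (-0.267228)/(-0.051293) = 5.209834, and α = 5.209834/6.209834 ≈ 0.839.

α ≈ 0.839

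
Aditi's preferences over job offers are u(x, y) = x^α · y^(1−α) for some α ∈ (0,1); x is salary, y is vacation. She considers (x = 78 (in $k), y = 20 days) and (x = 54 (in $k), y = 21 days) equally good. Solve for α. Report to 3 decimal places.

The Cobb–Douglas utilities coincide, so 78^α·20^(1−α) = 54^α·21^(1−α).
Rearrange to (78/54)^α = (21/20)^(1−α) and take logs: α·0.367725 = (1−α)·0.048790.
With A = 0.367725 and B = 0.048790: α·A = (1−α)·B, so α = B/(A+B) = 0.048790/0.416515 ≈ 0.117.

α ≈ 0.117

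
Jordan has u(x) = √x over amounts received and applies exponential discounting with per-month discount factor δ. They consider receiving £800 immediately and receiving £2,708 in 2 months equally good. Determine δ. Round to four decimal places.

Equating discounted utilities: u(800) = δ^2·u(2708) ⇒ δ^2 = u(800)/u(2708).
With u(x) = √x: δ^2 = √800/√2708 = √(800/2708) = 0.54353.
Hence δ = (0.54353)^(1/2) = 0.737242.

δ ≈ 0.7372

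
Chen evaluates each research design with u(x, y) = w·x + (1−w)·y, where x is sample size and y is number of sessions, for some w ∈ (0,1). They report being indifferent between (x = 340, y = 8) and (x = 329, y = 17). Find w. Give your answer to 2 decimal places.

Equating utilities: w·340 + (1−w)·8 = w·329 + (1−w)·17.
Collecting terms: w·11 = (1−w)·9.
The marginal rate of substitution is 9/11, so w = 9/(11+9) = 0.45.

w = 0.45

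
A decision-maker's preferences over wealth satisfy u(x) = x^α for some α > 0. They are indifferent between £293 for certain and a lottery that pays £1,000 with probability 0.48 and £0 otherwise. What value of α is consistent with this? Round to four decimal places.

α ≈ 0.5979

The lottery's expected utility is 0.48·u(1000) + 0.52·u(0) = 0.48·1000^α (since u(0) = 0 for α > 0).
Indifference: 293^α = 0.48·1000^α, so (293/1000)^α = 0.48.
Take logs: α = ln 0.48 / ln(293/1000) ≈ 0.597898.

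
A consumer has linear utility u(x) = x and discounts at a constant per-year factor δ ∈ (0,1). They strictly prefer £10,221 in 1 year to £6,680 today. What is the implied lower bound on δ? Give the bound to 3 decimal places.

Under u(x) = x this choice says 6680 < δ·10221.
So δ > 6680/10221 = 0.65356.

δ > 0.654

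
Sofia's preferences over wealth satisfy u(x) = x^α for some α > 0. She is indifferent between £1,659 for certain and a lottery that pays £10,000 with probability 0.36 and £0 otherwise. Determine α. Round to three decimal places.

α ≈ 0.569

The lottery's expected utility is 0.36·u(10000) + 0.64·u(0) = 0.36·10000^α (since u(0) = 0 for α > 0).
Equating: 1659^α = 0.36·10000^α, i.e. 0.1659^α = 0.36.
α = ln(0.36) / ln(1659/10000) = -1.021651/-1.796370 ≈ 0.569.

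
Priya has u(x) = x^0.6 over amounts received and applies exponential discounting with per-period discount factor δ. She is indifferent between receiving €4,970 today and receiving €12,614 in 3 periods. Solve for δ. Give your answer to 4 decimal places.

Equating discounted utilities: u(4970) = δ^3·u(12614) ⇒ δ^3 = u(4970)/u(12614).
Since u(x) = x^0.6, δ^3 = (4970/12614)^0.6 = 0.39401^0.6 = 0.57188.
So δ = 0.57188^(1/3) ≈ 0.8300.

δ ≈ 0.8300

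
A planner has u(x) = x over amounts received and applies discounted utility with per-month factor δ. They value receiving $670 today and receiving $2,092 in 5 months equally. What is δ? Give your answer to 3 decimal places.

The payoff in 5 months is discounted by δ^5, so u(670) = δ^5·u(2092) and δ^5 = u(670)/u(2092).
With u(x) = x: δ^5 = 670/2092 = 0.32027.
Hence δ = (0.32027)^(1/5) = 0.79635.

δ ≈ 0.796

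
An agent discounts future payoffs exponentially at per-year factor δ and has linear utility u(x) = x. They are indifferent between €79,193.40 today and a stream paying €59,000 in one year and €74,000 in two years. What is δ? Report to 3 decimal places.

δ ≈ 0.710

Present value of the stream is 59000·δ + 74000·δ². Indifference gives 59000δ + 74000δ² = 79193.40.
Rearranged: 74000δ² + 59000δ − 79193.40 = 0.
By the quadratic formula (taking the positive root), δ = (−59000 + √26922246400.00) / 148000 ≈ 0.710.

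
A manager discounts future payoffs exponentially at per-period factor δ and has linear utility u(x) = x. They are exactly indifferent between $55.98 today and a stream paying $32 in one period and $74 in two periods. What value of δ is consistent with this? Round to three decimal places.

Equating present values: 55.98 = 32δ + 74δ².
That is, 74δ² + 32δ − 55.98 = 0, a quadratic in δ.
δ = (−32 + √(32² + 4·74·55.98)) / (2·74) = (−32 + √17594.08) / 148 ≈ 0.680.

δ ≈ 0.680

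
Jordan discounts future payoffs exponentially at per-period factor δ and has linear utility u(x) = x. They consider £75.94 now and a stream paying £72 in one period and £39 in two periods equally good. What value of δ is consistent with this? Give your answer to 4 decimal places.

Present value of the stream is 72·δ + 39·δ². Indifference gives 72δ + 39δ² = 75.94.
That is, 39δ² + 72δ − 75.94 = 0, a quadratic in δ.
The positive root is δ = [−72 + √(72² + 4·39·75.94)] / (2·39) = (−72 + 130.501)/78 ≈ 0.7500.

δ ≈ 0.7500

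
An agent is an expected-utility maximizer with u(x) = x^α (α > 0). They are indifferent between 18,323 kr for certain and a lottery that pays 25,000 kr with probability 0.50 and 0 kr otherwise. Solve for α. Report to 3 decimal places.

EU(lottery) = 0.50·25000^α + 0.50·0 = 0.50·25000^α.
Setting u(18323) equal to that: 18323^α = 0.50·25000^α ⇒ (18323/25000)^α = 0.50.
Take logs: α = ln 0.50 / ln(18323/25000) ≈ 2.23079.

α ≈ 2.231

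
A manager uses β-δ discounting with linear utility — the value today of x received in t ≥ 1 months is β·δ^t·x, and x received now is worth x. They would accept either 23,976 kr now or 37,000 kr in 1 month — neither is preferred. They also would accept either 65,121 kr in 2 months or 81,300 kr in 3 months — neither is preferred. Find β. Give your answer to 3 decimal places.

β ≈ 0.809

The second indifference involves only future payoffs, so β cancels: β·δ^2·65121 = β·δ^3·81300, giving δ = 65121/81300 = 0.80100.
The first indifference: 23976 = β·δ·37000, so β = 23976/(δ·37000) = 23976/(0.80100·37000) ≈ 0.809.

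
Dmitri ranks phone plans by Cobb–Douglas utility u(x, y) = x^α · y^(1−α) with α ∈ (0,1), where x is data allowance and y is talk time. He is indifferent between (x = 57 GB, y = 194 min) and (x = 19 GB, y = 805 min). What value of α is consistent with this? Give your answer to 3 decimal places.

α ≈ 0.564

Indifference: 57^α · 194^(1−α) = 19^α · 805^(1−α).
Rearrange to (57/19)^α = (805/194)^(1−α) and take logs: α·1.098612 = (1−α)·1.422984.
With A = 1.098612 and B = 1.422984: α·A = (1−α)·B, so α = B/(A+B) = 1.422984/2.521596 ≈ 0.564.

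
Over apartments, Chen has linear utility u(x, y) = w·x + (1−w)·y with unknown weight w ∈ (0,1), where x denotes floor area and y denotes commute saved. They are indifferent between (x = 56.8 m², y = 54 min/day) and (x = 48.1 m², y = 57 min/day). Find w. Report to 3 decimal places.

w = 0.256

u(56.8,54) = u(48.1,57) means w·56.8 + (1−w)·54 = w·48.1 + (1−w)·57.
w·(56.8−48.1) = (1−w)·(57−54), i.e. w·8.7 = (1−w)·3.
Hence w = 3/(8.7+3) = 3/11.7 = 0.256.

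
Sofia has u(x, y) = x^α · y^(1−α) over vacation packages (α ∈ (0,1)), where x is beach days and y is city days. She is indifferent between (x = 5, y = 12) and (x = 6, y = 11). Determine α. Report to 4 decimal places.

Indifference: 5^α · 12^(1−α) = 6^α · 11^(1−α).
(5/6)^α = (11/12)^(1−α); take logs: α·ln(5/6) = (1−α)·ln(11/12), i.e. α·-0.1823216 = (1−α)·-0.0870114.
So α/(1−α) = (-0.0870114)/(-0.1823216) = 0.4772413, and α = 0.4772413/1.4772413 ≈ 0.3231.

α ≈ 0.3231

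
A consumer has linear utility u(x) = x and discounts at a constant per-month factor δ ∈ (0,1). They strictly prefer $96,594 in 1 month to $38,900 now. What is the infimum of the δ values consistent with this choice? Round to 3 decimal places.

δ > 0.403

Under u(x) = x this choice says 38900 < δ·96594.
Dividing through by 96594 gives δ > 0.40272.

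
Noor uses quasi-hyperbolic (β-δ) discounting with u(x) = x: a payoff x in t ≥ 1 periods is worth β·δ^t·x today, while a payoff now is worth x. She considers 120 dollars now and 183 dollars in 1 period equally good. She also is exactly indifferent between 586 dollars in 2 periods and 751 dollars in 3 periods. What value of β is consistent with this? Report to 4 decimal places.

Both payoffs in the second observation are in the future, so β drops out: δ^2·586 = δ^3·751 ⇒ δ = 586/751 = 0.78029.
Substituting δ into 120 = β·δ·183: β = 120/(142.794) ≈ 0.8404.

β ≈ 0.8404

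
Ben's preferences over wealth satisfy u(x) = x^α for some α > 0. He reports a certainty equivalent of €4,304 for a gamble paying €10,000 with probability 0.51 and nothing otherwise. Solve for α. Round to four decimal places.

Since u(0) = 0, the lottery's EU is 0.51·10000^α.
Setting u(4304) equal to that: 4304^α = 0.51·10000^α ⇒ (4304/10000)^α = 0.51.
Taking logs: α·ln(4304/10000) = ln(0.51), so α = -0.6733446 / -0.8430403 ≈ 0.7987.

α ≈ 0.7987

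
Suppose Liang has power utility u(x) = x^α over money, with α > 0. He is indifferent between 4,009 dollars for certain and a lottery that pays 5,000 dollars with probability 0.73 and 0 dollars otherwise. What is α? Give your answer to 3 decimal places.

The lottery's expected utility is 0.73·u(5000) + 0.27·u(0) = 0.73·5000^α (since u(0) = 0 for α > 0).
Equating: 4009^α = 0.73·5000^α, i.e. 0.8018^α = 0.73.
Take logs: α = ln 0.73 / ln(4009/5000) ≈ 1.42470.

α ≈ 1.425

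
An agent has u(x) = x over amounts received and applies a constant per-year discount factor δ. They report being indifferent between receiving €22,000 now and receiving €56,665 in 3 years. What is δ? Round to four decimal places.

Equating discounted utilities: u(22000) = δ^3·u(56665) ⇒ δ^3 = u(22000)/u(56665).
With u(x) = x: δ^3 = 22000/56665 = 0.38825.
Hence δ = (0.38825)^(1/3) = 0.729518.

δ ≈ 0.7295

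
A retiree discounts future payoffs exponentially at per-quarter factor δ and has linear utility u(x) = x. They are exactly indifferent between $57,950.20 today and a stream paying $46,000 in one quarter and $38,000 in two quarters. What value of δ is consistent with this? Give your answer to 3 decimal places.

δ ≈ 0.770

The stream is worth 46000δ + 38000δ² today, so 46000δ + 38000δ² = 57950.20.
That is, 38000δ² + 46000δ − 57950.20 = 0, a quadratic in δ.
δ = (−46000 + √(46000² + 4·38000·57950.20)) / (2·38000) = (−46000 + √10924430400.00) / 76000 ≈ 0.770.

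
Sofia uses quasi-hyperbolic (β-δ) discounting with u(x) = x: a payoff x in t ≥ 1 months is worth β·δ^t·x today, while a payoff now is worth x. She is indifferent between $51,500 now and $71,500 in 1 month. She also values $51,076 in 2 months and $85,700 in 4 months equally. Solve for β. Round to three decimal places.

β ≈ 0.933

The second indifference involves only future payoffs, so β cancels: β·δ^2·51076 = β·δ^4·85700, giving δ^2 = 51076/85700 = 0.59599, so δ = 0.77200.
Substituting δ into 51500 = β·δ·71500: β = 51500/(55198.093) ≈ 0.933.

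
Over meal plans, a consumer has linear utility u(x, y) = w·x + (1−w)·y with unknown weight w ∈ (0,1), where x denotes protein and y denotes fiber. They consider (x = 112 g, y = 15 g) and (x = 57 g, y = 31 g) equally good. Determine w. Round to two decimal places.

w = 0.23

Equating utilities: w·112 + (1−w)·15 = w·57 + (1−w)·31.
w·(112−57) = (1−w)·(31−15), i.e. w·55 = (1−w)·16.
Hence w = 16/(55+16) = 16/71 = 0.23.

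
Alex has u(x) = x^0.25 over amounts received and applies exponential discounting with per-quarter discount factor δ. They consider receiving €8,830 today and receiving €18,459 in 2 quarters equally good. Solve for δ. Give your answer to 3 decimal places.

The payoff in 2 quarters is discounted by δ^2, so u(8830) = δ^2·u(18459) and δ^2 = u(8830)/u(18459).
With u(x) = x^0.25: δ^2 = 8830^0.25/18459^0.25 = (8830/18459)^0.25 = 0.83165.
So δ = 0.83165^(1/2) ≈ 0.912.

δ ≈ 0.912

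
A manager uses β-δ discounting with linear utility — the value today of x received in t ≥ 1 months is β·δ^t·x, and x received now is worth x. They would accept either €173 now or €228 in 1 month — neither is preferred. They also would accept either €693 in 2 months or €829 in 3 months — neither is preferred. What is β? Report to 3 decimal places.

The second indifference involves only future payoffs, so β cancels: β·δ^2·693 = β·δ^3·829, giving δ = 693/829 = 0.83595.
Substituting δ into 173 = β·δ·228: β = 173/(190.596) ≈ 0.908.

β ≈ 0.908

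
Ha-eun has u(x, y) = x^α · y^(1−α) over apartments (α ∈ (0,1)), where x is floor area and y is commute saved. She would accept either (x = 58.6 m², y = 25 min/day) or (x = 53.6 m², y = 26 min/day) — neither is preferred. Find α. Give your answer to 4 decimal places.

Set the two utilities equal: 58.6^α·25^(1−α) = 53.6^α·26^(1−α).
Rearrange to (58.6/53.6)^α = (26/25)^(1−α) and take logs: α·0.0891856 = (1−α)·0.0392207.
With A = 0.0891856 and B = 0.0392207: α·A = (1−α)·B, so α = B/(A+B) = 0.0392207/0.1284063 ≈ 0.3054.

α ≈ 0.3054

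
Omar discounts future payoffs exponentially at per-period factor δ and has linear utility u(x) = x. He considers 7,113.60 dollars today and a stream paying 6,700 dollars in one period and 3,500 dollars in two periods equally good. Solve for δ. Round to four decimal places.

Present value of the stream is 6700·δ + 3500·δ². Indifference gives 6700δ + 3500δ² = 7113.60.
Rearranged: 3500δ² + 6700δ − 7113.60 = 0.
δ = (−6700 + √(6700² + 4·3500·7113.60)) / (2·3500) = (−6700 + √144480400.00) / 7000 ≈ 0.7600.

δ ≈ 0.7600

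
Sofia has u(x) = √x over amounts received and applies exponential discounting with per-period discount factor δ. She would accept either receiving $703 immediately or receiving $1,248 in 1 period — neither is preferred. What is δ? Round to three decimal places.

The payoff in 1 period is discounted by δ, so u(703) = δ·u(1248) and δ = u(703)/u(1248).
With u(x) = √x: δ = √703/√1248 = √(703/1248) = 0.75053.

δ ≈ 0.751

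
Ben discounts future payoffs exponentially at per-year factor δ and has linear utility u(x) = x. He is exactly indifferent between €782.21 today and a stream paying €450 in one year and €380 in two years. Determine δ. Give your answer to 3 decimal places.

δ ≈ 0.960

Equating present values: 782.21 = 450δ + 380δ².
Rearranged: 380δ² + 450δ − 782.21 = 0.
δ = (−450 + √(450² + 4·380·782.21)) / (2·380) = (−450 + √1391459.20) / 760 ≈ 0.960.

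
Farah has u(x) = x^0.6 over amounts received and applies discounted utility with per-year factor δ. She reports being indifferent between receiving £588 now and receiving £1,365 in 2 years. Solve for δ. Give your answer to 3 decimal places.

The payoff in 2 years is discounted by δ^2, so u(588) = δ^2·u(1365) and δ^2 = u(588)/u(1365).
With u(x) = x^0.6: δ^2 = 588^0.6/1365^0.6 = (588/1365)^0.6 = 0.60332.
Hence δ = (0.60332)^(1/2) = 0.77674.

δ ≈ 0.777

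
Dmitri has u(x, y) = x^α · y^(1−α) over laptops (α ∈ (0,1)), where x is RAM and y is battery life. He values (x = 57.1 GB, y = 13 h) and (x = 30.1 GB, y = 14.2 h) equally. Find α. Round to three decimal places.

The Cobb–Douglas utilities coincide, so 57.1^α·13^(1−α) = 30.1^α·14.2^(1−α).
(57.1/30.1)^α = (14.2/13)^(1−α); take logs: α·ln(57.1/30.1) = (1−α)·ln(14.2/13), i.e. α·0.640279 = (1−α)·0.088293.
With A = 0.640279 and B = 0.088293: α·A = (1−α)·B, so α = B/(A+B) = 0.088293/0.728572 ≈ 0.121.

α ≈ 0.121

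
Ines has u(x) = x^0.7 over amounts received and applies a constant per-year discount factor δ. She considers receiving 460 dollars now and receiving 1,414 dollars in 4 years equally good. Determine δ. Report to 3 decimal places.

δ ≈ 0.822

Equating discounted utilities: u(460) = δ^4·u(1414) ⇒ δ^4 = u(460)/u(1414).
Since u(x) = x^0.7, δ^4 = (460/1414)^0.7 = 0.32532^0.7 = 0.45563.
Taking the 4th root: δ = 0.45563^(1/4) ≈ 0.822.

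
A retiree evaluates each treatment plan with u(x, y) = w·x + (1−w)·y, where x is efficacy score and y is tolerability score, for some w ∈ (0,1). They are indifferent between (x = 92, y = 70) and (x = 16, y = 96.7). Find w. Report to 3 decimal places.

w = 0.260

Equating utilities: w·92 + (1−w)·70 = w·16 + (1−w)·96.7.
w·(92−16) = (1−w)·(96.7−70), i.e. w·76 = (1−w)·26.7.
The marginal rate of substitution is 26.7/76, so w = 26.7/(76+26.7) = 0.260.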